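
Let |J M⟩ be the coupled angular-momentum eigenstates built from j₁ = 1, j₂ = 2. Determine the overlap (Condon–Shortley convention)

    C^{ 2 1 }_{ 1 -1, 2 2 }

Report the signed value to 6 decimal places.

−√(1/3) = -0.577350

√[5·1!1!3!/6! · 0!2!4!0!3!1!] = √(12)
  +(−1)^1/∏(1,0,1,3,0,0)! = -1/6  (running -1/6)
⟨..|..⟩ = √(12)·(-1/6) = -0.577350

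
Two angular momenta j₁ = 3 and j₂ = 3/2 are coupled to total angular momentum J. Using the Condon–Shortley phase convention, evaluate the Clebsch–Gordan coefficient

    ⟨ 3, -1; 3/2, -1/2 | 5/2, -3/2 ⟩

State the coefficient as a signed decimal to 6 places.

√[6·2!4!1!/8! · 2!4!1!2!1!4!] = √(576/35)
  +(−1)^0/∏(0,2,4,1,0,0)! = 1/48  (running 1/48)
  +(−1)^1/∏(1,1,3,0,1,1)! = -1/6  (running -7/48)
⟨..|..⟩ = √(576/35)·(-7/48) = -0.591608

-0.591608  (= −√(7/20))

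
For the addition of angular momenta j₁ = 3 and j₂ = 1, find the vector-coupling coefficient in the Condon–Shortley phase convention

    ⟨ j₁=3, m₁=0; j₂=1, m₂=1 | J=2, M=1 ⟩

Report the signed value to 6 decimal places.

√[5·2!4!0!/7! · 3!3!2!0!3!1!] = √(144/7)
  +(−1)^2/∏(2,0,1,0,3,0)! = 1/12  (running 1/12)
⟨..|..⟩ = √(144/7)·(1/12) = +0.377964

+√(1/7) ≈ +0.377964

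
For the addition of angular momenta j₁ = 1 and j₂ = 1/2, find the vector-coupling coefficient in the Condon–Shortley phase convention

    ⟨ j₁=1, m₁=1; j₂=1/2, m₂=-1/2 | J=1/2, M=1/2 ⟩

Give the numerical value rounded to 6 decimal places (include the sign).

+√(2/3) ≈ +0.816497

j₁+j₂−J=1  J+j₁−j₂=1  J−j₁+j₂=0  j₁+j₂+J+1=3
(j₁±m₁, j₂±m₂, J±M) = (2,0,0,1,1,0)
P² = 2/3
sum k=0..0:
  [0] +1/1 = 1
S = 1
C² = P²·S² = 2/3 ; C = +0.816497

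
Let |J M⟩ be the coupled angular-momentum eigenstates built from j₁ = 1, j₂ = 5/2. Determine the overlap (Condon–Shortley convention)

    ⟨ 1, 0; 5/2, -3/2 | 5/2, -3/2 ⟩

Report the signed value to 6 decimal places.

triangle: 1!·1!·4!/7! = 24/5040
(j±m)!: 1!·1!·1!·4!·1!·4! = 576
prefactor² = (2J+1)·Δ·N² = 576/35
  k=0: +1/(0!·1!·1!·1!·0!·3!) = 1/6
  k=1: −1/(1!·0!·0!·0!·1!·4!) = -1/24
Σ = 1/8  ⇒  CG² = 576/35·1/8² = 9/35
CG = +√(9/35) = +0.507093

+0.507093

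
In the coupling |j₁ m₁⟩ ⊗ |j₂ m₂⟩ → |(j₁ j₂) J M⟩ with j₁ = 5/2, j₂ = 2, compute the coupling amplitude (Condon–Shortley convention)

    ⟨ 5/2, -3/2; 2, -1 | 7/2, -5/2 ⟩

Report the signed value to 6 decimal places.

j₁+j₂−J=1  J+j₁−j₂=4  J−j₁+j₂=3  j₁+j₂+J+1=9
(j₁±m₁, j₂±m₂, J±M) = (1,4,1,3,1,6)
P² = 2304/7
sum k=0..1:
  [0] +1/48 = 1/48
  [1] −1/36 = -1/36
S = -1/144
C² = P²·S² = 1/63 ; C = -0.125988

−√(1/63) ≈ -0.125988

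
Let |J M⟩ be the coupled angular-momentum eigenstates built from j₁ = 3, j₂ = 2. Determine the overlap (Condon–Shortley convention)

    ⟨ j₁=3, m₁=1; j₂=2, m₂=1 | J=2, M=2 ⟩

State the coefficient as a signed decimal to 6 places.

√[5·3!3!1!/8! · 4!2!3!1!4!0!] = √(216/7)
  +(−1)^2/∏(2,1,0,1,3,0)! = 1/12  (running 1/12)
⟨..|..⟩ = √(216/7)·(1/12) = +0.462910

+0.462910  (= +√(3/14))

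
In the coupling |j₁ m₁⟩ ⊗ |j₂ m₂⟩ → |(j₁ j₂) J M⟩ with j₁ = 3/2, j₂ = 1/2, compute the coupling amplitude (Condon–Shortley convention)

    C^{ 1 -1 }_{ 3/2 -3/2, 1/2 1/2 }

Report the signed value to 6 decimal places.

-0.866025  (= −√(3/4))

√[3·1!2!0!/4! · 0!3!1!0!0!2!] = √(3)
  +(−1)^1/∏(1,0,2,0,0,0)! = -1/2  (running -1/2)
⟨..|..⟩ = √(3)·(-1/2) = -0.866025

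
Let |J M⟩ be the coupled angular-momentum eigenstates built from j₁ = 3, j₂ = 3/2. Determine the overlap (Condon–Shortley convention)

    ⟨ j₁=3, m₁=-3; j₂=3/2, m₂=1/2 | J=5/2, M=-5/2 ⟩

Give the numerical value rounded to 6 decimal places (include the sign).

+√(15/28) ≈ +0.731925

triangle: 2!·4!·1!/8! = 48/40320
(j±m)!: 0!·6!·2!·1!·0!·5! = 172800
prefactor² = (2J+1)·Δ·N² = 8640/7
  k=2: +1/(2!·0!·4!·0!·0!·1!) = 1/48
Σ = 1/48  ⇒  CG² = 8640/7·1/48² = 15/28
CG = +√(15/28) = +0.731925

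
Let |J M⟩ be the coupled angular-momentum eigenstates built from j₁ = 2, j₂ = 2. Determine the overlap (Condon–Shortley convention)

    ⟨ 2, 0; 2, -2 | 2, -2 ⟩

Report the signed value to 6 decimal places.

+√(2/7) = +0.534522

√[5·2!2!2!/7! · 2!2!0!4!0!4!] = √(128/7)
  +(−1)^0/∏(0,2,2,0,0,2)! = 1/8  (running 1/8)
⟨..|..⟩ = √(128/7)·(1/8) = +0.534522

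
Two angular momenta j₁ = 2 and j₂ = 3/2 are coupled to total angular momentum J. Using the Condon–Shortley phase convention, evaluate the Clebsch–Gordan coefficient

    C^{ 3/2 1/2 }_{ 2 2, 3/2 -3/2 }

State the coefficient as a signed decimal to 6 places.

+√(2/5) = +0.632456

j₁+j₂−J=2  J+j₁−j₂=2  J−j₁+j₂=1  j₁+j₂+J+1=6
(j₁±m₁, j₂±m₂, J±M) = (4,0,0,3,2,1)
P² = 32/5
sum k=0..0:
  [0] +1/4 = 1/4
S = 1/4
C² = P²·S² = 2/5 ; C = +0.632456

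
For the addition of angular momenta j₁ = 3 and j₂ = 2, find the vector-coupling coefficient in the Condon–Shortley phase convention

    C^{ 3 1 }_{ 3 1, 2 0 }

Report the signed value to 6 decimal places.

-0.387298  (= −√(3/20))

triangle: 2!*4!*2!/9! = 96/362880
(j±m)!: 4!*2!*2!*2!*4!*2! = 9216
prefactor² = (2J+1)*Δ*N² = 256/15
  k=0: +1/(0!*2!*2!*2!*2!*0!) = 1/16
  k=1: −1/(1!*1!*1!*1!*3!*1!) = -1/6
  k=2: +1/(2!*0!*0!*0!*4!*2!) = 1/96
Σ = -3/32  ⇒  CG² = 256/15*(-3/32)² = 3/20
CG = −√(3/20) = -0.387298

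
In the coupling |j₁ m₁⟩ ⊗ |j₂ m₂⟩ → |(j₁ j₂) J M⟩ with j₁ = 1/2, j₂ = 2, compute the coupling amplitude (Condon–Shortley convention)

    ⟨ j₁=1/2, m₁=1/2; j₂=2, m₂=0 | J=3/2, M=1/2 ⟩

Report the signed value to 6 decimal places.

√[4·1!0!3!/5! · 1!0!2!2!2!1!] = √(8/5)
  +(−1)^0/∏(0,1,0,2,0,1)! = 1/2  (running 1/2)
⟨..|..⟩ = √(8/5)·(1/2) = +0.632456

+√(2/5) = +0.632456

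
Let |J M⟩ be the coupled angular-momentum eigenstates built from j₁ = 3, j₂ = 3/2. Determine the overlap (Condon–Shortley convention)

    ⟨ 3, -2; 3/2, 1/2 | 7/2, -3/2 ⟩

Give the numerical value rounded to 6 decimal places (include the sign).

j₁+j₂−J=1  J+j₁−j₂=5  J−j₁+j₂=2  j₁+j₂+J+1=9
(j₁±m₁, j₂±m₂, J±M) = (1,5,2,1,2,5)
P² = 6400/21
sum k=0..1:
  [0] +1/240 = 1/240
  [1] −1/24 = -1/24
S = -3/80
C² = P²·S² = 3/7 ; C = -0.654654

−√(3/7) ≈ -0.654654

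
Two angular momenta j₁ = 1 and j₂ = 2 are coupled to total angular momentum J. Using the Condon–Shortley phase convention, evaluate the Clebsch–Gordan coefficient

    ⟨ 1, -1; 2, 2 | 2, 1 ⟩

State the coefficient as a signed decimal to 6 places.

j₁+j₂−J=1  J+j₁−j₂=1  J−j₁+j₂=3  j₁+j₂+J+1=6
(j₁±m₁, j₂±m₂, J±M) = (0,2,4,0,3,1)
P² = 12
sum k=1..1:
  [1] −1/6 = -1/6
S = -1/6
C² = P²·S² = 1/3 ; C = -0.577350

-0.577350  (= −√(1/3))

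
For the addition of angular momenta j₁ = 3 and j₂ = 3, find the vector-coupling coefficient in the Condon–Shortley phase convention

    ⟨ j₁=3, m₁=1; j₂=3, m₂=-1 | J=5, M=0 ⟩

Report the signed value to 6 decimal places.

triangle: 1!*5!*5!/12! = 14400/479001600
(j±m)!: 4!*2!*2!*4!*5!*5! = 33177600
prefactor² = (2J+1)*Δ*N² = 76800/7
  k=0: +1/(0!*1!*2!*2!*3!*3!) = 1/144
  k=1: −1/(1!*0!*1!*1!*4!*4!) = -1/576
Σ = 1/192  ⇒  CG² = 76800/7*1/192² = 25/84
CG = +√(25/84) = +0.545545

+0.545545  (= +√(25/84))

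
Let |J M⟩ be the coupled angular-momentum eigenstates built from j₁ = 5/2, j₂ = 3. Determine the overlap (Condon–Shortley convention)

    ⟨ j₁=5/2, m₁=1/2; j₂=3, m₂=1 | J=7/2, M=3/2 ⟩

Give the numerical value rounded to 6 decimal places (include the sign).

-0.487950  (= −√(5/21))

j₁+j₂−J=2  J+j₁−j₂=3  J−j₁+j₂=4  j₁+j₂+J+1=10
(j₁±m₁, j₂±m₂, J±M) = (3,2,4,2,5,2)
P² = 3072/35
sum k=0..2:
  [0] +1/96 = 1/96
  [1] −1/12 = -1/12
  [2] +1/48 = 1/48
S = -5/96
C² = P²·S² = 5/21 ; C = -0.487950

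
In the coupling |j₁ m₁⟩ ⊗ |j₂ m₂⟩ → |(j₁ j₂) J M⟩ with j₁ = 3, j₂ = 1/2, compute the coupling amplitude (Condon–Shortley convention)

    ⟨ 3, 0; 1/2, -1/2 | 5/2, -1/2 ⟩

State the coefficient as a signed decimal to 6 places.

j₁+j₂−J=1  J+j₁−j₂=5  J−j₁+j₂=0  j₁+j₂+J+1=7
(j₁±m₁, j₂±m₂, J±M) = (3,3,0,1,2,3)
P² = 432/7
sum k=0..0:
  [0] +1/12 = 1/12
S = 1/12
C² = P²·S² = 3/7 ; C = +0.654654

+0.654654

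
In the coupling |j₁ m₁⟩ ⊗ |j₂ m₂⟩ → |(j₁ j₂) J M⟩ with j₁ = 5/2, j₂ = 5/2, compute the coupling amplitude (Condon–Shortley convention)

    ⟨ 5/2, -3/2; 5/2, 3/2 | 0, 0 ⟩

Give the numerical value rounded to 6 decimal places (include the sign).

+0.408248

√[1·5!0!0!/6! · 1!4!4!1!0!0!] = √(96)
  +(−1)^4/∏(4,1,0,0,0,0)! = 1/24  (running 1/24)
⟨..|..⟩ = √(96)·(1/24) = +0.408248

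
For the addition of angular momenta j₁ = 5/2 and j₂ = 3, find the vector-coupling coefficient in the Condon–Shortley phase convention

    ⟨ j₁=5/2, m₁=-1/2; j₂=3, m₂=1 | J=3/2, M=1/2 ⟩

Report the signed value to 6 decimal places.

-0.097590

√[4·4!1!2!/8! · 2!3!4!2!2!1!] = √(192/35)
  +(−1)^2/∏(2,2,1,2,0,0)! = 1/8  (running 1/8)
  +(−1)^3/∏(3,1,0,1,1,1)! = -1/6  (running -1/24)
⟨..|..⟩ = √(192/35)·(-1/24) = -0.097590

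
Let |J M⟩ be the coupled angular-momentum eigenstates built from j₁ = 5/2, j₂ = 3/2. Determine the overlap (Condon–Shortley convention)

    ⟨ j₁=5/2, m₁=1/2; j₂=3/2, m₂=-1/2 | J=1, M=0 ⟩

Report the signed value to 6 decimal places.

-0.547723

j₁+j₂−J=3  J+j₁−j₂=2  J−j₁+j₂=0  j₁+j₂+J+1=6
(j₁±m₁, j₂±m₂, J±M) = (3,2,1,2,1,1)
P² = 6/5
sum k=1..1:
  [1] −1/2 = -1/2
S = -1/2
C² = P²·S² = 3/10 ; C = -0.547723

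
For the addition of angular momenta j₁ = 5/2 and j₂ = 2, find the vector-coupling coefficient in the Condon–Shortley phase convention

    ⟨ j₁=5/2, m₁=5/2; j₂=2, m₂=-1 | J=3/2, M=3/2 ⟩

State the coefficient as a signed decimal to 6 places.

+0.534522

√[4·3!2!1!/7! · 5!0!1!3!3!0!] = √(288/7)
  +(−1)^0/∏(0,3,0,1,2,0)! = 1/12  (running 1/12)
⟨..|..⟩ = √(288/7)·(1/12) = +0.534522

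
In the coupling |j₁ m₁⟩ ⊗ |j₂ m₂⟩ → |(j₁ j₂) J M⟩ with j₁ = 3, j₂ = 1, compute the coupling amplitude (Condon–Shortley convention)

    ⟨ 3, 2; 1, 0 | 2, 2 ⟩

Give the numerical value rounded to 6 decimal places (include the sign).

triangle: 2!·4!·0!/7! = 48/5040
(j±m)!: 5!·1!·1!·1!·4!·0! = 2880
prefactor² = (2J+1)·Δ·N² = 960/7
  k=1: −1/(1!·1!·0!·0!·4!·0!) = -1/24
Σ = -1/24  ⇒  CG² = 960/7·(-1/24)² = 5/21
CG = −√(5/21) = -0.487950

−√(5/21) = -0.487950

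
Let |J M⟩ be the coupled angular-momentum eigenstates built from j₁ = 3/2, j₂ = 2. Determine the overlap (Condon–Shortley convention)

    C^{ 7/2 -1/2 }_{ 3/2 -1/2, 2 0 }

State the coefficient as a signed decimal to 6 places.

+√(18/35) ≈ +0.717137

j₁+j₂−J=0  J+j₁−j₂=3  J−j₁+j₂=4  j₁+j₂+J+1=8
(j₁±m₁, j₂±m₂, J±M) = (1,2,2,2,3,4)
P² = 1152/35
sum k=0..0:
  [0] +1/8 = 1/8
S = 1/8
C² = P²·S² = 18/35 ; C = +0.717137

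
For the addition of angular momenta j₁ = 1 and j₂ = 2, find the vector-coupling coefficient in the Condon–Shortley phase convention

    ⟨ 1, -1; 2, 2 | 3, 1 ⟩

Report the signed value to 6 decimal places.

+0.258199  (= +√(1/15))

triangle: 0!×2!×4!/7! = 48/5040
(j±m)!: 0!×2!×4!×0!×4!×2! = 2304
prefactor² = (2J+1)×Δ×N² = 768/5
  k=0: +1/(0!×0!×2!×4!×0!×0!) = 1/48
Σ = 1/48  ⇒  CG² = 768/5×1/48² = 1/15
CG = +√(1/15) = +0.258199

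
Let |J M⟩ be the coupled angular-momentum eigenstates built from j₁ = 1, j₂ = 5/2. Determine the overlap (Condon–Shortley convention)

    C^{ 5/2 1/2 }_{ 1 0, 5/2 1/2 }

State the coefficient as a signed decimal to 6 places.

triangle: 1!×1!×4!/7! = 24/5040
(j±m)!: 1!×1!×3!×2!×3!×2! = 144
prefactor² = (2J+1)×Δ×N² = 144/35
  k=0: +1/(0!×1!×1!×3!×0!×1!) = 1/6
  k=1: −1/(1!×0!×0!×2!×1!×2!) = -1/4
Σ = -1/12  ⇒  CG² = 144/35×(-1/12)² = 1/35
CG = −√(1/35) = -0.169031

−√(1/35) = -0.169031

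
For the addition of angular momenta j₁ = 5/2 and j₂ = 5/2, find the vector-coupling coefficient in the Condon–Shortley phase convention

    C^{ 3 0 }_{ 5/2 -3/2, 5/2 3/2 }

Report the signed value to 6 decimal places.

+√(49/180) = +0.521749

triangle: 2!*3!*3!/9! = 72/362880
(j±m)!: 1!*4!*4!*1!*3!*3! = 20736
prefactor² = (2J+1)*Δ*N² = 144/5
  k=1: −1/(1!*1!*3!*3!*0!*0!) = -1/36
  k=2: +1/(2!*0!*2!*2!*1!*1!) = 1/8
Σ = 7/72  ⇒  CG² = 144/5*7/72² = 49/180
CG = +√(49/180) = +0.521749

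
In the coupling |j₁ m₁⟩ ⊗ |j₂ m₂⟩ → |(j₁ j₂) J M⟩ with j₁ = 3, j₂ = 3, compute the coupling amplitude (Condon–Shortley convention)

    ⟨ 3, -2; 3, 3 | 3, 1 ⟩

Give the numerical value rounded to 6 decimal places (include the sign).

-0.577350

triangle: 3!×3!×3!/10! = 216/3628800
(j±m)!: 1!×5!×6!×0!×4!×2! = 4147200
prefactor² = (2J+1)×Δ×N² = 1728
  k=3: −1/(3!×0!×2!×3!×1!×0!) = -1/72
Σ = -1/72  ⇒  CG² = 1728×(-1/72)² = 1/3
CG = −√(1/3) = -0.577350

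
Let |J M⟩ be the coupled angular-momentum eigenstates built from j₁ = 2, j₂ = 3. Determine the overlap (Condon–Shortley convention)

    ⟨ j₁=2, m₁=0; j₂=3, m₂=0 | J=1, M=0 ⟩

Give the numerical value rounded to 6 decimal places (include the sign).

+0.507093  (= +√(9/35))

triangle: 4!*0!*2!/7! = 48/5040
(j±m)!: 2!*2!*3!*3!*1!*1! = 144
prefactor² = (2J+1)*Δ*N² = 144/35
  k=2: +1/(2!*2!*0!*1!*0!*1!) = 1/4
Σ = 1/4  ⇒  CG² = 144/35*1/4² = 9/35
CG = +√(9/35) = +0.507093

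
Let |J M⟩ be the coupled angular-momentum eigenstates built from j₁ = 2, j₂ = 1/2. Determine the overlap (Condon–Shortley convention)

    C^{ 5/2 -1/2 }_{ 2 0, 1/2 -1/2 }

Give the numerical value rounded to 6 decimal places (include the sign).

+√(3/5) ≈ +0.774597

√[6·0!4!1!/6! · 2!2!0!1!2!3!] = √(48/5)
  +(−1)^0/∏(0,0,2,0,2,1)! = 1/4  (running 1/4)
⟨..|..⟩ = √(48/5)·(1/4) = +0.774597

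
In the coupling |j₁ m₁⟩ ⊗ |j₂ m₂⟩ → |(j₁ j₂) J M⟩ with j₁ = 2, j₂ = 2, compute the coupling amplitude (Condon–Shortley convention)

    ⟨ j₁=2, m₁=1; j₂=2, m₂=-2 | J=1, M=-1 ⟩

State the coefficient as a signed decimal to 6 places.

triangle: 3!·1!·1!/6! = 6/720
(j±m)!: 3!·1!·0!·4!·0!·2! = 288
prefactor² = (2J+1)·Δ·N² = 36/5
  k=0: +1/(0!·3!·1!·0!·0!·1!) = 1/6
Σ = 1/6  ⇒  CG² = 36/5·1/6² = 1/5
CG = +√(1/5) = +0.447214

+0.447214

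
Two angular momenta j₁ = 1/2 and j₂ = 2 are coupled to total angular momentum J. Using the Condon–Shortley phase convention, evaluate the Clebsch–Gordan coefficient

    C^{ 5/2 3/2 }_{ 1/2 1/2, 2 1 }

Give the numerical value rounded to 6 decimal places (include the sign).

+√(4/5) ≈ +0.894427

triangle: 0!*1!*4!/6! = 24/720
(j±m)!: 1!*0!*3!*1!*4!*1! = 144
prefactor² = (2J+1)*Δ*N² = 144/5
  k=0: +1/(0!*0!*0!*3!*1!*1!) = 1/6
Σ = 1/6  ⇒  CG² = 144/5*1/6² = 4/5
CG = +√(4/5) = +0.894427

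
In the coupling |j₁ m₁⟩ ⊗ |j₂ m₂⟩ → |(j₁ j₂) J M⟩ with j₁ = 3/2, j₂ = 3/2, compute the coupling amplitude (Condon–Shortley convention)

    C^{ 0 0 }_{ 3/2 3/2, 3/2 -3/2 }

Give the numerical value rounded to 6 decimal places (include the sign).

√[1·3!0!0!/4! · 3!0!0!3!0!0!] = √(9)
  +(−1)^0/∏(0,3,0,0,0,0)! = 1/6  (running 1/6)
⟨..|..⟩ = √(9)·(1/6) = +0.500000

+0.500000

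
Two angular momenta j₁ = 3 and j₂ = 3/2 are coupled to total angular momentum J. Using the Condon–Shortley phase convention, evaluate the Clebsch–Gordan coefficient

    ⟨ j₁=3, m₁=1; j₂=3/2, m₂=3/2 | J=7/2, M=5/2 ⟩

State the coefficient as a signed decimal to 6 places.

√[8·1!5!2!/9! · 4!2!3!0!6!1!] = √(7680/7)
  +(−1)^1/∏(1,0,1,2,4,0)! = -1/48  (running -1/48)
⟨..|..⟩ = √(7680/7)·(-1/48) = -0.690066

−√(10/21) = -0.690066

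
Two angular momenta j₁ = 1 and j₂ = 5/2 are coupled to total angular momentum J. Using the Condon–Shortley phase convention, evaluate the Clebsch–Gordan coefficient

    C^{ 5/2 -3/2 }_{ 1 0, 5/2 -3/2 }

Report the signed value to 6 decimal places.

+0.507093  (= +√(9/35))

√[6·1!1!4!/7! · 1!1!1!4!1!4!] = √(576/35)
  +(−1)^0/∏(0,1,1,1,0,3)! = 1/6  (running 1/6)
  +(−1)^1/∏(1,0,0,0,1,4)! = -1/24  (running 1/8)
⟨..|..⟩ = √(576/35)·(1/8) = +0.507093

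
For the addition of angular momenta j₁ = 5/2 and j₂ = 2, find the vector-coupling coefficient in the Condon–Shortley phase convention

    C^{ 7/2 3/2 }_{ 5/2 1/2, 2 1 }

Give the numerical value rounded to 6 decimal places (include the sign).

j₁+j₂−J=1  J+j₁−j₂=4  J−j₁+j₂=3  j₁+j₂+J+1=9
(j₁±m₁, j₂±m₂, J±M) = (3,2,3,1,5,2)
P² = 384/7
sum k=0..1:
  [0] +1/24 = 1/24
  [1] −1/12 = -1/12
S = -1/24
C² = P²·S² = 2/21 ; C = -0.308607

−√(2/21) ≈ -0.308607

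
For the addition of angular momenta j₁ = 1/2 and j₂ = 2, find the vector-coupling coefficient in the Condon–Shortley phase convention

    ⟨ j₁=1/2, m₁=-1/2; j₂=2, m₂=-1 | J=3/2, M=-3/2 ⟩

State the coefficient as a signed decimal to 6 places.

triangle: 1!*0!*3!/5! = 6/120
(j±m)!: 0!*1!*1!*3!*0!*3! = 36
prefactor² = (2J+1)*Δ*N² = 36/5
  k=1: −1/(1!*0!*0!*0!*0!*3!) = -1/6
Σ = -1/6  ⇒  CG² = 36/5*(-1/6)² = 1/5
CG = −√(1/5) = -0.447214

-0.447214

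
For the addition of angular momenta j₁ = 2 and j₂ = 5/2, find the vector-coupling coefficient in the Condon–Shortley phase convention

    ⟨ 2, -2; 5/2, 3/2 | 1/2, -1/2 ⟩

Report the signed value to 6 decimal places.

j₁+j₂−J=4  J+j₁−j₂=0  J−j₁+j₂=1  j₁+j₂+J+1=6
(j₁±m₁, j₂±m₂, J±M) = (0,4,4,1,0,1)
P² = 192/5
sum k=4..4:
  [4] +1/24 = 1/24
S = 1/24
C² = P²·S² = 1/15 ; C = +0.258199

+0.258199  (= +√(1/15))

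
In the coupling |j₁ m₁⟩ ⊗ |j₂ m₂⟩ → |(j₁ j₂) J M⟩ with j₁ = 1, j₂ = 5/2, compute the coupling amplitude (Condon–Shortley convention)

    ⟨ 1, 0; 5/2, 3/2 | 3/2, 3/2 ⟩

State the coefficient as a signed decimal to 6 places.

-0.516398

j₁+j₂−J=2  J+j₁−j₂=0  J−j₁+j₂=3  j₁+j₂+J+1=6
(j₁±m₁, j₂±m₂, J±M) = (1,1,4,1,3,0)
P² = 48/5
sum k=1..1:
  [1] −1/6 = -1/6
S = -1/6
C² = P²·S² = 4/15 ; C = -0.516398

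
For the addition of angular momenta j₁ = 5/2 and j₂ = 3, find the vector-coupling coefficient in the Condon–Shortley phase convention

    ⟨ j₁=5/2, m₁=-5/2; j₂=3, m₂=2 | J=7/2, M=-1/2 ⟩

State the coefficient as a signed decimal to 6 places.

√[8·2!3!4!/10! · 0!5!5!1!3!4!] = √(9216/7)
  +(−1)^2/∏(2,0,3,3,0,1)! = 1/72  (running 1/72)
⟨..|..⟩ = √(9216/7)·(1/72) = +0.503953

+√(16/63) ≈ +0.503953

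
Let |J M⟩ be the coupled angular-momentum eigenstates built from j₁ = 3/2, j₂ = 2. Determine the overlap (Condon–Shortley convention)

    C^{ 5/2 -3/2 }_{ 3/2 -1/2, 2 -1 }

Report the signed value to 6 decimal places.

+√(1/35) = +0.169031

√[6·1!2!3!/7! · 1!2!1!3!1!4!] = √(144/35)
  +(−1)^0/∏(0,1,2,1,0,2)! = 1/4  (running 1/4)
  +(−1)^1/∏(1,0,1,0,1,3)! = -1/6  (running 1/12)
⟨..|..⟩ = √(144/35)·(1/12) = +0.169031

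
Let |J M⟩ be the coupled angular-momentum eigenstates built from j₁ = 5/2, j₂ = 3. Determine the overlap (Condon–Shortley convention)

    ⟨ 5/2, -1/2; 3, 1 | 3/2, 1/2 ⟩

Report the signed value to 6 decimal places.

j₁+j₂−J=4  J+j₁−j₂=1  J−j₁+j₂=2  j₁+j₂+J+1=8
(j₁±m₁, j₂±m₂, J±M) = (2,3,4,2,2,1)
P² = 192/35
sum k=2..3:
  [2] +1/8 = 1/8
  [3] −1/6 = -1/6
S = -1/24
C² = P²·S² = 1/105 ; C = -0.097590

−√(1/105) ≈ -0.097590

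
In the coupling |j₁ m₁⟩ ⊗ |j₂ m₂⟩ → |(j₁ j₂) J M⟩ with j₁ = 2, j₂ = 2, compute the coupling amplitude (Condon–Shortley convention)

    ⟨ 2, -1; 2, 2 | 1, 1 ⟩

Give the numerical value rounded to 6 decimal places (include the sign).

triangle: 3!×1!×1!/6! = 6/720
(j±m)!: 1!×3!×4!×0!×2!×0! = 288
prefactor² = (2J+1)×Δ×N² = 36/5
  k=3: −1/(3!×0!×0!×1!×1!×0!) = -1/6
Σ = -1/6  ⇒  CG² = 36/5×(-1/6)² = 1/5
CG = −√(1/5) = -0.447214

−√(1/5) ≈ -0.447214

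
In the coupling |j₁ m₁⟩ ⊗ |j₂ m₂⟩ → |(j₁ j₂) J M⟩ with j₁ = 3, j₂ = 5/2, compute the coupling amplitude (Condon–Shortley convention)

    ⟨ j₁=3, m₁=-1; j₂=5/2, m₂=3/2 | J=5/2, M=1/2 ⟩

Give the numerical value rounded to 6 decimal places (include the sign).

√[6·3!3!2!/9! · 2!4!4!1!3!2!] = √(576/35)
  +(−1)^2/∏(2,1,2,2,1,0)! = 1/8  (running 1/8)
  +(−1)^3/∏(3,0,1,1,2,1)! = -1/12  (running 1/24)
⟨..|..⟩ = √(576/35)·(1/24) = +0.169031

+√(1/35) = +0.169031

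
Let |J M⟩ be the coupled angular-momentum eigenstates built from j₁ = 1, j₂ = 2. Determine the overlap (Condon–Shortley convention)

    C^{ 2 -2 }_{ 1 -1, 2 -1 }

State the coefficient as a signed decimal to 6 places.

-0.577350

j₁+j₂−J=1  J+j₁−j₂=1  J−j₁+j₂=3  j₁+j₂+J+1=6
(j₁±m₁, j₂±m₂, J±M) = (0,2,1,3,0,4)
P² = 12
sum k=1..1:
  [1] −1/6 = -1/6
S = -1/6
C² = P²·S² = 1/3 ; C = -0.577350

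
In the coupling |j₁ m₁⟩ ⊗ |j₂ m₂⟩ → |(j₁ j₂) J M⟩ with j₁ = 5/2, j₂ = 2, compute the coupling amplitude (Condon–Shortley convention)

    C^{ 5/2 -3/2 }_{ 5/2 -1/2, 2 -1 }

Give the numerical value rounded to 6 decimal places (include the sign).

triangle: 2!×3!×2!/8! = 24/40320
(j±m)!: 2!×3!×1!×3!×1!×4! = 1728
prefactor² = (2J+1)×Δ×N² = 216/35
  k=0: +1/(0!×2!×3!×1!×0!×1!) = 1/12
  k=1: −1/(1!×1!×2!×0!×1!×2!) = -1/4
Σ = -1/6  ⇒  CG² = 216/35×(-1/6)² = 6/35
CG = −√(6/35) = -0.414039

-0.414039  (= −√(6/35))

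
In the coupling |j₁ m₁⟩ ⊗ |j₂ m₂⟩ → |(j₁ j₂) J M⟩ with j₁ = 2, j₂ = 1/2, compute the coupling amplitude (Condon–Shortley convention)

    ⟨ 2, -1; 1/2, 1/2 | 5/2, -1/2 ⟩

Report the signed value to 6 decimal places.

+0.632456  (= +√(2/5))

√[6·0!4!1!/6! · 1!3!1!0!2!3!] = √(72/5)
  +(−1)^0/∏(0,0,3,1,1,0)! = 1/6  (running 1/6)
⟨..|..⟩ = √(72/5)·(1/6) = +0.632456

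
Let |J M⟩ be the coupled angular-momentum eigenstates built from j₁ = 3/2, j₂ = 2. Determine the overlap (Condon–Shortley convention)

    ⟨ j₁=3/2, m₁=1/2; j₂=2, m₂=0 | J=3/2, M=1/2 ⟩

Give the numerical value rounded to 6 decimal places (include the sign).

-0.447214

triangle: 2!*1!*2!/6! = 4/720
(j±m)!: 2!*1!*2!*2!*2!*1! = 16
prefactor² = (2J+1)*Δ*N² = 16/45
  k=0: +1/(0!*2!*1!*2!*0!*0!) = 1/4
  k=1: −1/(1!*1!*0!*1!*1!*1!) = -1
Σ = -3/4  ⇒  CG² = 16/45*(-3/4)² = 1/5
CG = −√(1/5) = -0.447214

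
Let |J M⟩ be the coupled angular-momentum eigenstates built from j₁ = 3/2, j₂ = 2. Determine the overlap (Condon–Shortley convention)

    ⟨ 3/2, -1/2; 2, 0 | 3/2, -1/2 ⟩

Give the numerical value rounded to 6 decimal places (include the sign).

−√(1/5) ≈ -0.447214

triangle: 2!*1!*2!/6! = 4/720
(j±m)!: 1!*2!*2!*2!*1!*2! = 16
prefactor² = (2J+1)*Δ*N² = 16/45
  k=1: −1/(1!*1!*1!*1!*0!*1!) = -1
  k=2: +1/(2!*0!*0!*0!*1!*2!) = 1/4
Σ = -3/4  ⇒  CG² = 16/45*(-3/4)² = 1/5
CG = −√(1/5) = -0.447214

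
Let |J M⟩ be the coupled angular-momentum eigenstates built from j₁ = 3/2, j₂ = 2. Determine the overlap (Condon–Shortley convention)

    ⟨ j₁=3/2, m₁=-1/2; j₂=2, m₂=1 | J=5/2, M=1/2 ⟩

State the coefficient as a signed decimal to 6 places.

-0.597614

triangle: 1!·2!·3!/7! = 12/5040
(j±m)!: 1!·2!·3!·1!·3!·2! = 144
prefactor² = (2J+1)·Δ·N² = 72/35
  k=0: +1/(0!·1!·2!·3!·0!·0!) = 1/12
  k=1: −1/(1!·0!·1!·2!·1!·1!) = -1/2
Σ = -5/12  ⇒  CG² = 72/35·(-5/12)² = 5/14
CG = −√(5/14) = -0.597614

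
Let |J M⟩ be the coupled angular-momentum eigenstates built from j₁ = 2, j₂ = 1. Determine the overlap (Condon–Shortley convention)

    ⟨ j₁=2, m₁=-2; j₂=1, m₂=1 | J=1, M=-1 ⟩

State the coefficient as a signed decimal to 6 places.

j₁+j₂−J=2  J+j₁−j₂=2  J−j₁+j₂=0  j₁+j₂+J+1=5
(j₁±m₁, j₂±m₂, J±M) = (0,4,2,0,0,2)
P² = 48/5
sum k=2..2:
  [2] +1/4 = 1/4
S = 1/4
C² = P²·S² = 3/5 ; C = +0.774597

+√(3/5) ≈ +0.774597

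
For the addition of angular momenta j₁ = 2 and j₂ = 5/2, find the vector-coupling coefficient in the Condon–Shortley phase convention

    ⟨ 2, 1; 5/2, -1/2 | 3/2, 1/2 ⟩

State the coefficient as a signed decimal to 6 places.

−√(5/21) = -0.487950

j₁+j₂−J=3  J+j₁−j₂=1  J−j₁+j₂=2  j₁+j₂+J+1=7
(j₁±m₁, j₂±m₂, J±M) = (3,1,2,3,2,1)
P² = 48/35
sum k=0..1:
  [0] +1/12 = 1/12
  [1] −1/2 = -1/2
S = -5/12
C² = P²·S² = 5/21 ; C = -0.487950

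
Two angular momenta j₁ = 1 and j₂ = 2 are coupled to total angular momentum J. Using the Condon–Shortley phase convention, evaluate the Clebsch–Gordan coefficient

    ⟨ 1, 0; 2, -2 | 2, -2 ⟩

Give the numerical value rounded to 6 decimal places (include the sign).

+0.816497

√[5·1!1!3!/6! · 1!1!0!4!0!4!] = √(24)
  +(−1)^0/∏(0,1,1,0,0,3)! = 1/6  (running 1/6)
⟨..|..⟩ = √(24)·(1/6) = +0.816497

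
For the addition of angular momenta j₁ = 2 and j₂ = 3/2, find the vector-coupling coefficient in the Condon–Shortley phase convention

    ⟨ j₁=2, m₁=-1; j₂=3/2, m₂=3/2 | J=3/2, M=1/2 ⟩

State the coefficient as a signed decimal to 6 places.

+√(2/5) ≈ +0.632456

triangle: 2!×2!×1!/6! = 4/720
(j±m)!: 1!×3!×3!×0!×2!×1! = 72
prefactor² = (2J+1)×Δ×N² = 8/5
  k=2: +1/(2!×0!×1!×1!×1!×0!) = 1/2
Σ = 1/2  ⇒  CG² = 8/5×1/2² = 2/5
CG = +√(2/5) = +0.632456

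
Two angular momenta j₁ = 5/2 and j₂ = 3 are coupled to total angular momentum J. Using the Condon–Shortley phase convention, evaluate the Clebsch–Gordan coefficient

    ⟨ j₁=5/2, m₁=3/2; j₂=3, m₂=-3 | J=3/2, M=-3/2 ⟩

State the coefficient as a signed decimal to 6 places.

√[4·4!1!2!/8! · 4!1!0!6!0!3!] = √(3456/7)
  +(−1)^0/∏(0,4,1,0,0,2)! = 1/48  (running 1/48)
⟨..|..⟩ = √(3456/7)·(1/48) = +0.462910

+√(3/14) = +0.462910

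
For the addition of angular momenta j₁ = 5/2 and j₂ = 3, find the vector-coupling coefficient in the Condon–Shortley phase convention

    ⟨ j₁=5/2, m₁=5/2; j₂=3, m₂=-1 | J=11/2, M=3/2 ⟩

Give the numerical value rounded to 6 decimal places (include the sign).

+0.213201  (= +√(1/22))

√[12·0!5!6!/12! · 5!0!2!4!7!4!] = √(16588800/11)
  +(−1)^0/∏(0,0,0,2,5,4)! = 1/5760  (running 1/5760)
⟨..|..⟩ = √(16588800/11)·(1/5760) = +0.213201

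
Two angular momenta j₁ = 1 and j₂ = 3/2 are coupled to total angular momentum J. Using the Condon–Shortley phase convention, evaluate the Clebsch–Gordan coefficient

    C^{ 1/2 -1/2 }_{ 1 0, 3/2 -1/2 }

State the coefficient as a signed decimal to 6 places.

√[2·2!0!1!/4! · 1!1!1!2!0!1!] = √(1/3)
  +(−1)^1/∏(1,1,0,0,0,1)! = -1  (running -1)
⟨..|..⟩ = √(1/3)·(-1) = -0.577350

−√(1/3) = -0.577350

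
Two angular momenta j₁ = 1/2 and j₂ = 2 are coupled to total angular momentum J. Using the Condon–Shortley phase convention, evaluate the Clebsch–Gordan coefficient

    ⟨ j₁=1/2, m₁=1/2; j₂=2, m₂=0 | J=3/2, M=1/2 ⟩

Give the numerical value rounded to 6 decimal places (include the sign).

+√(2/5) = +0.632456

√[4·1!0!3!/5! · 1!0!2!2!2!1!] = √(8/5)
  +(−1)^0/∏(0,1,0,2,0,1)! = 1/2  (running 1/2)
⟨..|..⟩ = √(8/5)·(1/2) = +0.632456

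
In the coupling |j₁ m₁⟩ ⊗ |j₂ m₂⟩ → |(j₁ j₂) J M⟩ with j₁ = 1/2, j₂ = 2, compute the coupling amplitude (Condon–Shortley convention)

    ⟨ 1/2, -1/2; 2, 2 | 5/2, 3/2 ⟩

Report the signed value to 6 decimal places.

+√(1/5) = +0.447214

√[6·0!1!4!/6! · 0!1!4!0!4!1!] = √(576/5)
  +(−1)^0/∏(0,0,1,4,0,0)! = 1/24  (running 1/24)
⟨..|..⟩ = √(576/5)·(1/24) = +0.447214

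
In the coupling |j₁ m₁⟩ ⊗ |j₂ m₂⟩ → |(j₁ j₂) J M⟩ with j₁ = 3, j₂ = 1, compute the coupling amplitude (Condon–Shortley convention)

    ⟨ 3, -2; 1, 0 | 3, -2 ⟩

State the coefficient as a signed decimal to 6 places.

−√(1/3) = -0.577350

triangle: 1!·5!·1!/8! = 120/40320
(j±m)!: 1!·5!·1!·1!·1!·5! = 14400
prefactor² = (2J+1)·Δ·N² = 300
  k=0: +1/(0!·1!·5!·1!·0!·0!) = 1/120
  k=1: −1/(1!·0!·4!·0!·1!·1!) = -1/24
Σ = -1/30  ⇒  CG² = 300·(-1/30)² = 1/3
CG = −√(1/3) = -0.577350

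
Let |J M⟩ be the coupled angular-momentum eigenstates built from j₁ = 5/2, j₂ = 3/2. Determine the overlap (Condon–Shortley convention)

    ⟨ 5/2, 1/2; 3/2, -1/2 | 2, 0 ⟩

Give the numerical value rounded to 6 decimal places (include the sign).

triangle: 2!*3!*1!/7! = 12/5040
(j±m)!: 3!*2!*1!*2!*2!*2! = 96
prefactor² = (2J+1)*Δ*N² = 8/7
  k=0: +1/(0!*2!*2!*1!*1!*0!) = 1/4
  k=1: −1/(1!*1!*1!*0!*2!*1!) = -1/2
Σ = -1/4  ⇒  CG² = 8/7*(-1/4)² = 1/14
CG = −√(1/14) = -0.267261

−√(1/14) = -0.267261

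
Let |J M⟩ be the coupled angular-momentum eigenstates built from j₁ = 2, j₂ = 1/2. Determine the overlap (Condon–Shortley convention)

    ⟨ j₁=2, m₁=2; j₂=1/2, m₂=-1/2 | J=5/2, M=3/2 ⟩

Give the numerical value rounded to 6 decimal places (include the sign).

+√(1/5) ≈ +0.447214

√[6·0!4!1!/6! · 4!0!0!1!4!1!] = √(576/5)
  +(−1)^0/∏(0,0,0,0,4,1)! = 1/24  (running 1/24)
⟨..|..⟩ = √(576/5)·(1/24) = +0.447214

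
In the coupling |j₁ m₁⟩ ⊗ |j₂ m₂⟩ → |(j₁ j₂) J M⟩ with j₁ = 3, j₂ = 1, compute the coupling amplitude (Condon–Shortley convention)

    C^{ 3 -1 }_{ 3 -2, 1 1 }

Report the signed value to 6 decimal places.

triangle: 1!·5!·1!/8! = 120/40320
(j±m)!: 1!·5!·2!·0!·2!·4! = 11520
prefactor² = (2J+1)·Δ·N² = 240
  k=1: −1/(1!·0!·4!·1!·1!·0!) = -1/24
Σ = -1/24  ⇒  CG² = 240·(-1/24)² = 5/12
CG = −√(5/12) = -0.645497

-0.645497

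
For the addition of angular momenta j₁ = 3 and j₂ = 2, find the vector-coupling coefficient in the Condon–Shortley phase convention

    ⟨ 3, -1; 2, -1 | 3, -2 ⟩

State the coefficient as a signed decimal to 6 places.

triangle: 2!·4!·2!/9! = 96/362880
(j±m)!: 2!·4!·1!·3!·1!·5! = 34560
prefactor² = (2J+1)·Δ·N² = 64
  k=0: +1/(0!·2!·4!·1!·0!·1!) = 1/48
  k=1: −1/(1!·1!·3!·0!·1!·2!) = -1/12
Σ = -1/16  ⇒  CG² = 64·(-1/16)² = 1/4
CG = −√(1/4) = -0.500000

−√(1/4) = -0.500000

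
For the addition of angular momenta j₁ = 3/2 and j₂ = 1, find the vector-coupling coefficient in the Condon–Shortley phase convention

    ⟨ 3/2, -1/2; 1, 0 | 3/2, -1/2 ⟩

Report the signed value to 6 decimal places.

triangle: 1!*2!*1!/5! = 2/120
(j±m)!: 1!*2!*1!*1!*1!*2! = 4
prefactor² = (2J+1)*Δ*N² = 4/15
  k=0: +1/(0!*1!*2!*1!*0!*0!) = 1/2
  k=1: −1/(1!*0!*1!*0!*1!*1!) = -1
Σ = -1/2  ⇒  CG² = 4/15*(-1/2)² = 1/15
CG = −√(1/15) = -0.258199

−√(1/15) = -0.258199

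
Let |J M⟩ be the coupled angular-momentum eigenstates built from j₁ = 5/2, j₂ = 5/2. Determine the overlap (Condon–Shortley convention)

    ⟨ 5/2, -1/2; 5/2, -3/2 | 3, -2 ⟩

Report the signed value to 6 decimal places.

−√(1/12) = -0.288675

j₁+j₂−J=2  J+j₁−j₂=3  J−j₁+j₂=3  j₁+j₂+J+1=9
(j₁±m₁, j₂±m₂, J±M) = (2,3,1,4,1,5)
P² = 48
sum k=0..1:
  [0] +1/24 = 1/24
  [1] −1/12 = -1/12
S = -1/24
C² = P²·S² = 1/12 ; C = -0.288675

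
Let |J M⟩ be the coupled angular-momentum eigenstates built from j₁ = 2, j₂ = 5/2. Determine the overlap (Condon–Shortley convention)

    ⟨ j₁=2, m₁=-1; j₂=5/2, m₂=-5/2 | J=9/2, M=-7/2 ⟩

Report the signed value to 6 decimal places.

+0.666667  (= +√(4/9))

j₁+j₂−J=0  J+j₁−j₂=4  J−j₁+j₂=5  j₁+j₂+J+1=10
(j₁±m₁, j₂±m₂, J±M) = (1,3,0,5,1,8)
P² = 230400
sum k=0..0:
  [0] +1/720 = 1/720
S = 1/720
C² = P²·S² = 4/9 ; C = +0.666667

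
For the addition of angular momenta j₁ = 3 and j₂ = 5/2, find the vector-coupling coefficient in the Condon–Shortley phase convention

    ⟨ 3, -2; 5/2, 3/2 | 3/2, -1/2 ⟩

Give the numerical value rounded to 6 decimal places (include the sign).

-0.218218

j₁+j₂−J=4  J+j₁−j₂=2  J−j₁+j₂=1  j₁+j₂+J+1=8
(j₁±m₁, j₂±m₂, J±M) = (1,5,4,1,1,2)
P² = 192/7
sum k=3..4:
  [3] −1/12 = -1/12
  [4] +1/24 = 1/24
S = -1/24
C² = P²·S² = 1/21 ; C = -0.218218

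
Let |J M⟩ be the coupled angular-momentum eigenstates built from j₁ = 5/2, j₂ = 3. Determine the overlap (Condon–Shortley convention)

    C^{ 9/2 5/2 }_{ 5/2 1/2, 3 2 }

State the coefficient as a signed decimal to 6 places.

√[10·1!4!5!/11! · 3!2!5!1!7!2!] = √(115200/11)
  +(−1)^0/∏(0,1,2,5,2,0)! = 1/480  (running 1/480)
  +(−1)^1/∏(1,0,1,4,3,1)! = -1/144  (running -7/1440)
⟨..|..⟩ = √(115200/11)·(-7/1440) = -0.497468

−√(49/198) = -0.497468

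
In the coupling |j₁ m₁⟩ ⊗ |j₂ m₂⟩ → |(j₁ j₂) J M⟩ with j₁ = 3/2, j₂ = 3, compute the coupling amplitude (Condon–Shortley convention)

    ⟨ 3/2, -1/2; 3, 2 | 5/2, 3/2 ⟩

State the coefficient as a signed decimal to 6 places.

+√(1/14) = +0.267261

triangle: 2!*1!*4!/8! = 48/40320
(j±m)!: 1!*2!*5!*1!*4!*1! = 5760
prefactor² = (2J+1)*Δ*N² = 288/7
  k=1: −1/(1!*1!*1!*4!*0!*0!) = -1/24
  k=2: +1/(2!*0!*0!*3!*1!*1!) = 1/12
Σ = 1/24  ⇒  CG² = 288/7*1/24² = 1/14
CG = +√(1/14) = +0.267261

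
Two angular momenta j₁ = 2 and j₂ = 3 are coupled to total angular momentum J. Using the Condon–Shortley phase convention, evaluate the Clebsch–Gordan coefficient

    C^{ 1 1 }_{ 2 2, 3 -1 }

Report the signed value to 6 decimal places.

+√(1/35) ≈ +0.169031

√[3·4!0!2!/7! · 4!0!2!4!2!0!] = √(2304/35)
  +(−1)^0/∏(0,4,0,2,0,0)! = 1/48  (running 1/48)
⟨..|..⟩ = √(2304/35)·(1/48) = +0.169031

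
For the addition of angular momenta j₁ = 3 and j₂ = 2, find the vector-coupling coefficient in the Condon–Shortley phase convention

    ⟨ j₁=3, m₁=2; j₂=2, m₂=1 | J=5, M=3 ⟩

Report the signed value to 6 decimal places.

triangle: 0!·6!·4!/11! = 17280/39916800
(j±m)!: 5!·1!·3!·1!·8!·2! = 58060800
prefactor² = (2J+1)·Δ·N² = 276480
  k=0: +1/(0!·0!·1!·3!·5!·1!) = 1/720
Σ = 1/720  ⇒  CG² = 276480·1/720² = 8/15
CG = +√(8/15) = +0.730297

+√(8/15) ≈ +0.730297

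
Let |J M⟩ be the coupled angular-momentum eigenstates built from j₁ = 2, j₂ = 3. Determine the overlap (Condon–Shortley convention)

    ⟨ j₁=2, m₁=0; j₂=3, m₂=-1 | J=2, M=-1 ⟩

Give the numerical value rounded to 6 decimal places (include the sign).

−√(1/7) = -0.377964

j₁+j₂−J=3  J+j₁−j₂=1  J−j₁+j₂=3  j₁+j₂+J+1=8
(j₁±m₁, j₂±m₂, J±M) = (2,2,2,4,1,3)
P² = 36/7
sum k=1..2:
  [1] −1/4 = -1/4
  [2] +1/12 = 1/12
S = -1/6
C² = P²·S² = 1/7 ; C = -0.377964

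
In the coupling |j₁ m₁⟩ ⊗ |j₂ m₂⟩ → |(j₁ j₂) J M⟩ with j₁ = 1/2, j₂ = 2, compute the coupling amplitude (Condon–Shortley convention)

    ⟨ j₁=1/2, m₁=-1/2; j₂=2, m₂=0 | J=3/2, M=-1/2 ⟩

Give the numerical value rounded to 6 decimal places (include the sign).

j₁+j₂−J=1  J+j₁−j₂=0  J−j₁+j₂=3  j₁+j₂+J+1=5
(j₁±m₁, j₂±m₂, J±M) = (0,1,2,2,1,2)
P² = 8/5
sum k=1..1:
  [1] −1/2 = -1/2
S = -1/2
C² = P²·S² = 2/5 ; C = -0.632456

−√(2/5) ≈ -0.632456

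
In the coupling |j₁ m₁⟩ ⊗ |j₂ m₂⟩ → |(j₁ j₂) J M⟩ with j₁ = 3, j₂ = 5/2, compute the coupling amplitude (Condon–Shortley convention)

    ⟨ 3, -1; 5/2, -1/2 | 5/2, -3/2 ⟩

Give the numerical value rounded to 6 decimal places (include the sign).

+0.169031

√[6·3!3!2!/9! · 2!4!2!3!1!4!] = √(576/35)
  +(−1)^1/∏(1,2,3,1,0,1)! = -1/12  (running -1/12)
  +(−1)^2/∏(2,1,2,0,1,2)! = 1/8  (running 1/24)
⟨..|..⟩ = √(576/35)·(1/24) = +0.169031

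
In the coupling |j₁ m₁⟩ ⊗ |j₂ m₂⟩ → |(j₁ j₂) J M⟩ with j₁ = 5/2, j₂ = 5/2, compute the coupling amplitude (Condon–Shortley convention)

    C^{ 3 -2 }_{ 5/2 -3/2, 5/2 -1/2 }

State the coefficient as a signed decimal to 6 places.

triangle: 2!×3!×3!/9! = 72/362880
(j±m)!: 1!×4!×2!×3!×1!×5! = 34560
prefactor² = (2J+1)×Δ×N² = 48
  k=1: −1/(1!×1!×3!×1!×0!×2!) = -1/12
  k=2: +1/(2!×0!×2!×0!×1!×3!) = 1/24
Σ = -1/24  ⇒  CG² = 48×(-1/24)² = 1/12
CG = −√(1/12) = -0.288675

-0.288675  (= −√(1/12))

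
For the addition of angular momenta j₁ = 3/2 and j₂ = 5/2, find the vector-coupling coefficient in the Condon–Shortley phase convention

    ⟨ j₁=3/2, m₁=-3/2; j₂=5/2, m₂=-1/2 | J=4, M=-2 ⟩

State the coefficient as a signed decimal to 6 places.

+√(5/14) = +0.597614

triangle: 0!*3!*5!/9! = 720/362880
(j±m)!: 0!*3!*2!*3!*2!*6! = 103680
prefactor² = (2J+1)*Δ*N² = 12960/7
  k=0: +1/(0!*0!*3!*2!*0!*3!) = 1/72
Σ = 1/72  ⇒  CG² = 12960/7*1/72² = 5/14
CG = +√(5/14) = +0.597614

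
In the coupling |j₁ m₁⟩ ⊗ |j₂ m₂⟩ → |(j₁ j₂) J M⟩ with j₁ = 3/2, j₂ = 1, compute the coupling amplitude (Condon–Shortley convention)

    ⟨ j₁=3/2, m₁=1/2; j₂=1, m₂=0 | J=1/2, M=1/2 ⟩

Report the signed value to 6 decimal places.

triangle: 2!*1!*0!/4! = 2/24
(j±m)!: 2!*1!*1!*1!*1!*0! = 2
prefactor² = (2J+1)*Δ*N² = 1/3
  k=1: −1/(1!*1!*0!*0!*1!*0!) = -1
Σ = -1  ⇒  CG² = 1/3*(-1)² = 1/3
CG = −√(1/3) = -0.577350

-0.577350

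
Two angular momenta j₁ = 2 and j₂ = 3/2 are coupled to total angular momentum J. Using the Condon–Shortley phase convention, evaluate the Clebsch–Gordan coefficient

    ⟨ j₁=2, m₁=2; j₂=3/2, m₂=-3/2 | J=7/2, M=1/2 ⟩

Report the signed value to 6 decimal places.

+√(1/35) ≈ +0.169031

triangle: 0!·4!·3!/8! = 144/40320
(j±m)!: 4!·0!·0!·3!·4!·3! = 20736
prefactor² = (2J+1)·Δ·N² = 20736/35
  k=0: +1/(0!·0!·0!·0!·4!·3!) = 1/144
Σ = 1/144  ⇒  CG² = 20736/35·1/144² = 1/35
CG = +√(1/35) = +0.169031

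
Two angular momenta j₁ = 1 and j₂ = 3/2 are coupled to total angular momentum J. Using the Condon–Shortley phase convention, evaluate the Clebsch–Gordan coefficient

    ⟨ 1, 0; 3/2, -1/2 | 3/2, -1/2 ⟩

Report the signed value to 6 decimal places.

+√(1/15) ≈ +0.258199

j₁+j₂−J=1  J+j₁−j₂=1  J−j₁+j₂=2  j₁+j₂+J+1=5
(j₁±m₁, j₂±m₂, J±M) = (1,1,1,2,1,2)
P² = 4/15
sum k=0..1:
  [0] +1/1 = 1
  [1] −1/2 = -1/2
S = 1/2
C² = P²·S² = 1/15 ; C = +0.258199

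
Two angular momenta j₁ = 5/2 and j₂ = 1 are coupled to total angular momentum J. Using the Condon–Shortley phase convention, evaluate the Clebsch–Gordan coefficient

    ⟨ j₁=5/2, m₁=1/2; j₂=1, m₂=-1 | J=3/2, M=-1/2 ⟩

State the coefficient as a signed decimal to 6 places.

+√(1/5) ≈ +0.447214

j₁+j₂−J=2  J+j₁−j₂=3  J−j₁+j₂=0  j₁+j₂+J+1=6
(j₁±m₁, j₂±m₂, J±M) = (3,2,0,2,1,2)
P² = 16/5
sum k=0..0:
  [0] +1/4 = 1/4
S = 1/4
C² = P²·S² = 1/5 ; C = +0.447214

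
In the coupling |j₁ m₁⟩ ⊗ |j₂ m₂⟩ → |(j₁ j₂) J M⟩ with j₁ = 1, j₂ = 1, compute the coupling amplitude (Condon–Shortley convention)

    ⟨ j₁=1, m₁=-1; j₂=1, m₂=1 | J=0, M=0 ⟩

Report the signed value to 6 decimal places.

+√(1/3) = +0.577350

triangle: 2!*0!*0!/3! = 2/6
(j±m)!: 0!*2!*2!*0!*0!*0! = 4
prefactor² = (2J+1)*Δ*N² = 4/3
  k=2: +1/(2!*0!*0!*0!*0!*0!) = 1/2
Σ = 1/2  ⇒  CG² = 4/3*1/2² = 1/3
CG = +√(1/3) = +0.577350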